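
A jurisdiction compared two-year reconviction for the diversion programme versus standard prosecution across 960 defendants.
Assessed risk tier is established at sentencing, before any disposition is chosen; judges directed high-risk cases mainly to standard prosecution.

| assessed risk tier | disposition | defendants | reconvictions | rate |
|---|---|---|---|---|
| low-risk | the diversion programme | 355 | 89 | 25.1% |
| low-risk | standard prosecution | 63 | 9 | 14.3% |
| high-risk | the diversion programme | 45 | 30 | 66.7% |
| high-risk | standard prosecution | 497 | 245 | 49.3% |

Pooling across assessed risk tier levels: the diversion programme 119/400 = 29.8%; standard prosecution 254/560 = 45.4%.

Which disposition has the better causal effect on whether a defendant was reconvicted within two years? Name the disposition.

standard prosecution

Assessed risk tier is set before the disposition has any effect — it is not caused by the disposition — and it independently drives the outcome. That makes it a confounder, so the causal comparison is within assessed risk tier levels.
Within each level — low-risk: 25.1% vs 14.3%; high-risk: 66.7% vs 49.3% — standard prosecution is lower every time.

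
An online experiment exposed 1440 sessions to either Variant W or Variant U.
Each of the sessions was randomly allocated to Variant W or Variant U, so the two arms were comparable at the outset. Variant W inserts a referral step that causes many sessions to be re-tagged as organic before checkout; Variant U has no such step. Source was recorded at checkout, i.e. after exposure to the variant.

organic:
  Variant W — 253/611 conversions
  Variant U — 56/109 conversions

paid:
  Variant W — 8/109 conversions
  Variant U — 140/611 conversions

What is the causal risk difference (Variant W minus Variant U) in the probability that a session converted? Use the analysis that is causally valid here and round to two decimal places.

+0.09

The stratified and pooled comparisons disagree (Variant U wins within each traffic source; Variant W wins overall), so the answer turns on the causal role of traffic source.
The distribution of traffic source is itself part of what the variant does — it is an intermediate outcome. Holding it fixed would remove that part of the effect; the total effect is the pooled difference.
The causal difference is the pooled difference: 0.362 − 0.272 = +0.090.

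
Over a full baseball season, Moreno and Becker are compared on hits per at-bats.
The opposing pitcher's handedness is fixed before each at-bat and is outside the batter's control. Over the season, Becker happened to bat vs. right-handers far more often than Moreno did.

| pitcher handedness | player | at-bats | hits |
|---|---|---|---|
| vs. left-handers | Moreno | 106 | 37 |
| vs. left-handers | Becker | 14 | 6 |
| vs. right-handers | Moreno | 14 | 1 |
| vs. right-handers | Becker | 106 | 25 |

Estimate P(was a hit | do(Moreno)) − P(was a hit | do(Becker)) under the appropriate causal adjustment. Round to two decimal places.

The stratified and pooled comparisons disagree (Becker wins within each pitcher handedness; Moreno wins overall), so the answer turns on the causal role of pitcher handedness.
Pitcher handedness is set before the player has any effect — it is not caused by the player — and it independently drives the outcome. That makes it a confounder, so the causal comparison is within pitcher handedness levels.
Adjusting over the population distribution of pitcher handedness: 0.500·(0.349−0.429) + 0.500·(0.071−0.236) = -0.122.

-0.12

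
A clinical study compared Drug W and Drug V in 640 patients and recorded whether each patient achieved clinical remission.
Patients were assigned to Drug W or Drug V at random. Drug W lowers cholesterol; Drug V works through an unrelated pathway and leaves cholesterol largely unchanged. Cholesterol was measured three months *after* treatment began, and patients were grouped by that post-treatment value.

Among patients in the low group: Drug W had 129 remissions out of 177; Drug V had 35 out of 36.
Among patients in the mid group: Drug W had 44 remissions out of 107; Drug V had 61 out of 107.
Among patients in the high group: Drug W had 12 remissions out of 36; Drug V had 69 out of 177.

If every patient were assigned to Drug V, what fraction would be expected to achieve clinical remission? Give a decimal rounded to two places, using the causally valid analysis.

0.52

Drug V is higher inside every cholesterol stratum but Drug W is higher in aggregate. Whether to stratify depends on how cholesterol relates to the drug.
Cholesterol lies on the pathway drug → cholesterol → outcome, so adjusting for it blocks the indirect effect. For the total causal effect of drug, use the unadjusted pooled rates.
So P(outcome | do(Drug V)) is just the pooled rate for Drug V: 165/320 = 0.516.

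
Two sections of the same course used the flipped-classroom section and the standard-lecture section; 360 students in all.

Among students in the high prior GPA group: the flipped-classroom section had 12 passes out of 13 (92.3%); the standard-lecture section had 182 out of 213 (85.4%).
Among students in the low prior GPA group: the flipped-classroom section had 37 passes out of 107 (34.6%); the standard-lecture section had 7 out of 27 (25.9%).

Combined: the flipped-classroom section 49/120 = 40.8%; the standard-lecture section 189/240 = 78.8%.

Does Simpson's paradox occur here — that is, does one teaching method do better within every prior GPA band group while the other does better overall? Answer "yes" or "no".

Within each prior GPA band level (high prior GPA 92.3% vs 85.4%; low prior GPA 34.6% vs 25.9%), the flipped-classroom section has the higher rate every time. Pooled: 40.8% vs 78.8% — the standard-lecture section has the higher rate overall. The two comparisons disagree.

yes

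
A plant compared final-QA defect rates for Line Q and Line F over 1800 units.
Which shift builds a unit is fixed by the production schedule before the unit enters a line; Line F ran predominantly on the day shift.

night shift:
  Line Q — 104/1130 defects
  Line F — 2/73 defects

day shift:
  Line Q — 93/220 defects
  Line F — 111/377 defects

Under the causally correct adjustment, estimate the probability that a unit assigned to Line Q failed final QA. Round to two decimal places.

0.20

Line F is lower inside every shift stratum but Line Q is lower in aggregate. Whether to stratify depends on how shift relates to the line.
Since shift is a pre-existing factor (not a product of the line) and it affects the outcome on its own, it is a confounder. The stratified rates, not the pooled rate, identify the causal effect.
Standardising Line Q to the population shift mix: 0.668·104/1130 + 0.332·93/220 = 0.202.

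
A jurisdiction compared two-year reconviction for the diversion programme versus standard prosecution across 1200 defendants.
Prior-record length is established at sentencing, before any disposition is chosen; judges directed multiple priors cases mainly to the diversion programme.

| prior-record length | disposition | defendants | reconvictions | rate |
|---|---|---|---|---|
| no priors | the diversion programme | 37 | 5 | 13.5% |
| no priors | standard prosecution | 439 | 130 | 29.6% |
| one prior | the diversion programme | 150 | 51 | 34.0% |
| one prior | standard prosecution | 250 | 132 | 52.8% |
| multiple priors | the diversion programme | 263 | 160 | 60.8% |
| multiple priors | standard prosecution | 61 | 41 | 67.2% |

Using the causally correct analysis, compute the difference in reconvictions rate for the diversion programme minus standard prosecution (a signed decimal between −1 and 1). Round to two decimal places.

Since prior-record length is a pre-existing factor (not a product of the disposition) and it affects the outcome on its own, it is a confounder. The stratified rates, not the pooled rate, identify the causal effect.
Adjusting over the population distribution of prior-record length: 0.397·(0.135−0.296) + 0.333·(0.340−0.528) + 0.270·(0.608−0.672) = -0.144.

-0.14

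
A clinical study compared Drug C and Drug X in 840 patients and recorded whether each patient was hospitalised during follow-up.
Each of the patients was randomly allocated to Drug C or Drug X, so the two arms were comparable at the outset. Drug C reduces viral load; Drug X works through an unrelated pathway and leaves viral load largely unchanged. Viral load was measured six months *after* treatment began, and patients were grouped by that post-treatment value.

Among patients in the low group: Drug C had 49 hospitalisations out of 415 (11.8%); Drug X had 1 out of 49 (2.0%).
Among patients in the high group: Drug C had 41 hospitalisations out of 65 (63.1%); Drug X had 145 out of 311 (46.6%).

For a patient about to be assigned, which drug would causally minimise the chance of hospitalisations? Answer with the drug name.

Viral load is downstream of the drug. One should not condition on a consequence of treatment, so the overall rates are the right comparison.
Pooled: Drug C 18.8% vs Drug X 40.6%; Drug C is lower overall.

Drug C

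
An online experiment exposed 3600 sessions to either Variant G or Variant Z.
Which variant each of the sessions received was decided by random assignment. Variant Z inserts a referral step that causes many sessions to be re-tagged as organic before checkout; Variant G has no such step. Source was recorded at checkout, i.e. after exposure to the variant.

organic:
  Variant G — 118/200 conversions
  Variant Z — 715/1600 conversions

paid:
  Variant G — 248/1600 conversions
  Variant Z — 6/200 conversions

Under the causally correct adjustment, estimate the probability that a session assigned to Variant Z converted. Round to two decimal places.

The stratified and pooled comparisons disagree (Variant G wins within each traffic source; Variant Z wins overall), so the answer turns on the causal role of traffic source.
Traffic source is recorded after the variant and is itself shifted by it — it sits on the causal path from variant to outcome. Conditioning on a mediator would strip out part of the effect we want; the pooled comparison gives the total causal effect.
So P(outcome | do(Variant Z)) is just the pooled rate for Variant Z: 721/1800 = 0.401.

0.40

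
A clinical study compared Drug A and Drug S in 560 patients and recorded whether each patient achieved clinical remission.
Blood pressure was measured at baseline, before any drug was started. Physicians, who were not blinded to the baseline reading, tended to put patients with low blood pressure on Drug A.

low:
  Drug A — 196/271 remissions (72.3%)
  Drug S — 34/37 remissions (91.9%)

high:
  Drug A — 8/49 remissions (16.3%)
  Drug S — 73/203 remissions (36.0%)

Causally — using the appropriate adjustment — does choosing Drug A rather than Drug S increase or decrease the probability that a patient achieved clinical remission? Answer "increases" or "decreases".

Here blood pressure is a common cause — it drives both which drug a case falls under and the outcome. The crude comparison mixes populations; the stratum-specific rates are the causally relevant ones.
Within each level — low: 72.3% vs 91.9%; high: 16.3% vs 36.0% — Drug S is higher every time.

decreases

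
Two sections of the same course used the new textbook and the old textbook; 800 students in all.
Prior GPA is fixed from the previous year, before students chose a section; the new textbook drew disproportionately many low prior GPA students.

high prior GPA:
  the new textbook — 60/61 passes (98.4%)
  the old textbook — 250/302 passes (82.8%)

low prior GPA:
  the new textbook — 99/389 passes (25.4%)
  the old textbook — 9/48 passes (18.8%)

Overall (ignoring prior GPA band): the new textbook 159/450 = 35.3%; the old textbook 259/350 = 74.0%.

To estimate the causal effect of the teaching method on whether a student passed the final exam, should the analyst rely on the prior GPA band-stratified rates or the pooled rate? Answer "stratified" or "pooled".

Within every prior GPA band level the new textbook has the higher rate, yet pooled the old textbook does — Simpson's reversal.
Prior GPA band satisfies the back-door criterion: it is not a descendant of the teaching method, and it blocks the spurious path from teaching method to outcome. Adjusting for it (i.e., using the within-prior GPA band rates) gives the causal effect.
Within each level — high prior GPA: 98.4% vs 82.8%; low prior GPA: 25.4% vs 18.8% — the new textbook is higher every time.

stratified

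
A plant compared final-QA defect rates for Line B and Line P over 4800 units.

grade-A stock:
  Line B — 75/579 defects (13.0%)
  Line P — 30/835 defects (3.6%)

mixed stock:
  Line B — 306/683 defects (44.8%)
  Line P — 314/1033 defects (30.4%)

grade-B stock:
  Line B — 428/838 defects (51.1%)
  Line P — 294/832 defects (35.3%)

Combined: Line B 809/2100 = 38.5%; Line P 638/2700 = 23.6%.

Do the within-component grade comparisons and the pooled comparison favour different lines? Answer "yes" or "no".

no

Within each component grade level (grade-A stock 13.0% vs 3.6%; mixed stock 44.8% vs 30.4%; grade-B stock 51.1% vs 35.3%), Line P has the lower rate every time. Pooled: 38.5% vs 23.6% — Line P has the lower rate overall. They agree.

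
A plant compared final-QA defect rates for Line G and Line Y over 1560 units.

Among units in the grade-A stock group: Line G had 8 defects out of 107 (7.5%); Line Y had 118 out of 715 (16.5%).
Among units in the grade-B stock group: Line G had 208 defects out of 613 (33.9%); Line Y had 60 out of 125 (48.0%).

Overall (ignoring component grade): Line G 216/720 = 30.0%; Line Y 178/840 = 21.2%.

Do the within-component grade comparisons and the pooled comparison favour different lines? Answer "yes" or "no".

Within each component grade level (grade-A stock 7.5% vs 16.5%; grade-B stock 33.9% vs 48.0%), Line G has the lower rate every time. Pooled: 30.0% vs 21.2% — Line Y has the lower rate overall. The two comparisons disagree.

yes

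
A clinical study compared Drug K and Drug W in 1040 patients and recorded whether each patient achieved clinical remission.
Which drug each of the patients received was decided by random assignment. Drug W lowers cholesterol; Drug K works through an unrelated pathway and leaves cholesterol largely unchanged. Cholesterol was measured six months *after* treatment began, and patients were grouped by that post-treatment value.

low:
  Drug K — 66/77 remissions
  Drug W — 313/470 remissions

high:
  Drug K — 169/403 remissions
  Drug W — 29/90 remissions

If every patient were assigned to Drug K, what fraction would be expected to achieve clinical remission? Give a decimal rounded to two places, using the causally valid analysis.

The cholesterol-specific comparison favours Drug K throughout, but the pooled figures favour Drug W. The question is whether to condition on cholesterol.
Cholesterol here is a post-treatment variable shaped by the drug; conditioning on it would introduce bias rather than remove it. The overall comparison is the causal one.
So P(outcome | do(Drug K)) is just the pooled rate for Drug K: 235/480 = 0.490.

0.49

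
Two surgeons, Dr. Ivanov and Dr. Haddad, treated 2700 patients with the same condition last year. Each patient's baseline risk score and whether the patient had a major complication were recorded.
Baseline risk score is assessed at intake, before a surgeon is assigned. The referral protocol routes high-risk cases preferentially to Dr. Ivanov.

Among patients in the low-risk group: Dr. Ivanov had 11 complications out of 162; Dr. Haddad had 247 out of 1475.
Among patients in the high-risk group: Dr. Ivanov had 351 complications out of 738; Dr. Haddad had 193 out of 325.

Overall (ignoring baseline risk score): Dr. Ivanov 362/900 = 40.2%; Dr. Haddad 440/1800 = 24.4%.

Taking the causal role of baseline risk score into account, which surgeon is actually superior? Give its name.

Dr. Ivanov

The imbalance in baseline risk score arose from how patients were allocated, not from anything the surgeon did; and baseline risk score independently affects the outcome. The pooled gap is confounded — condition on baseline risk score.
Within each level — low-risk: 6.8% vs 16.7%; high-risk: 47.6% vs 59.4% — Dr. Ivanov is lower every time.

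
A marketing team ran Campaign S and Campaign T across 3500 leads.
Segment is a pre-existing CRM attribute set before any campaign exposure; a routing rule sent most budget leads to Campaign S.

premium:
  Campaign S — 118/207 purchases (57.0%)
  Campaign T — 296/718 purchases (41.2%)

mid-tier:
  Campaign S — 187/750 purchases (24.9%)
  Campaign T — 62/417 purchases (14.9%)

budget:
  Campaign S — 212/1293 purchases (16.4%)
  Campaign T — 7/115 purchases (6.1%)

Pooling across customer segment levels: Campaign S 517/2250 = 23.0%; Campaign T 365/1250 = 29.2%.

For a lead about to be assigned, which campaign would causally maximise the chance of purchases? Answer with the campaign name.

The imbalance in customer segment arose from how leads were allocated, not from anything the campaign did; and customer segment independently affects the outcome. The pooled gap is confounded — condition on customer segment.
Within each level — premium: 57.0% vs 41.2%; mid-tier: 24.9% vs 14.9%; budget: 16.4% vs 6.1% — Campaign S is higher every time.

Campaign S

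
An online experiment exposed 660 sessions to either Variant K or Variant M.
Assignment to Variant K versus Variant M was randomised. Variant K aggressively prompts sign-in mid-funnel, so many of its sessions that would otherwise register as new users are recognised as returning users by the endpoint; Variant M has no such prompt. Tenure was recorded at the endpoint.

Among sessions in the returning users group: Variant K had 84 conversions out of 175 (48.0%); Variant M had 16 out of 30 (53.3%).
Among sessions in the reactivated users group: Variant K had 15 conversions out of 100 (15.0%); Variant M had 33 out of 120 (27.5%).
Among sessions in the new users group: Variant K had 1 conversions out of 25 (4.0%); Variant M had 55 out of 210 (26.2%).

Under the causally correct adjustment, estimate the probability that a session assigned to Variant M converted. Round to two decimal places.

0.29

The distribution of user tenure is itself part of what the variant does — it is an intermediate outcome. Holding it fixed would remove that part of the effect; the total effect is the pooled difference.
So P(outcome | do(Variant M)) is just the pooled rate for Variant M: 104/360 = 0.289.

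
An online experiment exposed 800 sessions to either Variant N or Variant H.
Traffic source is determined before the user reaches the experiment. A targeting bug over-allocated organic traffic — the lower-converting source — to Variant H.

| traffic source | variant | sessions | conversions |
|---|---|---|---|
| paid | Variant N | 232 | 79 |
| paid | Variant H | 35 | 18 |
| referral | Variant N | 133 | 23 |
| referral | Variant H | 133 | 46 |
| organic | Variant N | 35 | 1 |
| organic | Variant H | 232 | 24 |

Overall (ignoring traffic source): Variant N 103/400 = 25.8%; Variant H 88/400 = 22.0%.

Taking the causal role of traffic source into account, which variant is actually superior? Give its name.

Here traffic source is a common cause — it drives both which variant a case falls under and the outcome. The crude comparison mixes populations; the stratum-specific rates are the causally relevant ones.
Within each level — paid: 34.1% vs 51.4%; referral: 17.3% vs 34.6%; organic: 2.9% vs 10.3% — Variant H is higher every time.

Variant H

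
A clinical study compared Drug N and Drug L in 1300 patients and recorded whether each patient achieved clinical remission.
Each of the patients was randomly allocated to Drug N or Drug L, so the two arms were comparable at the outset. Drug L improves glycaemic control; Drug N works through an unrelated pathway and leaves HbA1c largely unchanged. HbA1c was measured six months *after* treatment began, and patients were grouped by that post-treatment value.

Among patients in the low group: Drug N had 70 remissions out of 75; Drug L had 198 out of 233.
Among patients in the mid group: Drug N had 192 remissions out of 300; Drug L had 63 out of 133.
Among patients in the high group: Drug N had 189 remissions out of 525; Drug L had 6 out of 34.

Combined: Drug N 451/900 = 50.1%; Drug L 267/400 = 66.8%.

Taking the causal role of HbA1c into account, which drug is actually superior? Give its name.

The HbA1c-specific comparison favours Drug N throughout, but the pooled figures favour Drug L. The question is whether to condition on HbA1c.
HbA1c is downstream of the drug. One should not condition on a consequence of treatment, so the overall rates are the right comparison.
Pooled: Drug N 50.1% vs Drug L 66.8%; Drug L is higher overall.

Drug L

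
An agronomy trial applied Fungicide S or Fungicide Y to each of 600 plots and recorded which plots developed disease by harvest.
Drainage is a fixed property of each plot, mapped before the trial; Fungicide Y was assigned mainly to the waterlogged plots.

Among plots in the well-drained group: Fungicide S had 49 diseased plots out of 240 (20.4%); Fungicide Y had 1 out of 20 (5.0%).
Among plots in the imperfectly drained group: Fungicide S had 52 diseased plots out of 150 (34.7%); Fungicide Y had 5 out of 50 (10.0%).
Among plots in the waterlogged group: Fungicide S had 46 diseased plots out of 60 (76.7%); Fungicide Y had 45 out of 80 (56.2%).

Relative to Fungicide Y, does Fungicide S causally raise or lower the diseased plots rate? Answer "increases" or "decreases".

The imbalance in field drainage arose from how plots were allocated, not from anything the fungicide did; and field drainage independently affects the outcome. The pooled gap is confounded — condition on field drainage.
Within each level — well-drained: 20.4% vs 5.0%; imperfectly drained: 34.7% vs 10.0%; waterlogged: 76.7% vs 56.2% — Fungicide Y is lower every time.

increases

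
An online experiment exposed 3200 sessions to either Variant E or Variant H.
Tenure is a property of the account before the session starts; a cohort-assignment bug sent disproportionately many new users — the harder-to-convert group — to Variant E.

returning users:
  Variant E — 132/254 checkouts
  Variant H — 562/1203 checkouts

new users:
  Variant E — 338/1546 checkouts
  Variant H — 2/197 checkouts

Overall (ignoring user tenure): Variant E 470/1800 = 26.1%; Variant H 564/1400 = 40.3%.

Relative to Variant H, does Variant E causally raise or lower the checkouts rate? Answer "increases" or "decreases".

Nothing the variant does changes user tenure; the imbalance is an allocation artefact. With user tenure also predicting the outcome, the pooled figure is confounded, and the within-stratum comparison is the causal one.
Within each level — returning users: 52.0% vs 46.7%; new users: 21.9% vs 1.0% — Variant E is higher every time.

increases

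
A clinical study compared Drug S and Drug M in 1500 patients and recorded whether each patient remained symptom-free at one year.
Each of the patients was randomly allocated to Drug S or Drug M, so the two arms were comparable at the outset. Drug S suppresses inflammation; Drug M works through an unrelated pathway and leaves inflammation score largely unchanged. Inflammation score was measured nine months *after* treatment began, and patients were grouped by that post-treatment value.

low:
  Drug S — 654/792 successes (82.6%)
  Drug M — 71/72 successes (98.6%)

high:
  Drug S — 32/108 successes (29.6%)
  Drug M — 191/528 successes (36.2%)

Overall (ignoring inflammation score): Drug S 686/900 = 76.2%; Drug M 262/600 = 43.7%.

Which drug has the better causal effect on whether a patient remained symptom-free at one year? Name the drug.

Inflammation score here is a post-treatment variable shaped by the drug; conditioning on it would introduce bias rather than remove it. The overall comparison is the causal one.
Pooled: Drug S 76.2% vs Drug M 43.7%; Drug S is higher overall.

Drug S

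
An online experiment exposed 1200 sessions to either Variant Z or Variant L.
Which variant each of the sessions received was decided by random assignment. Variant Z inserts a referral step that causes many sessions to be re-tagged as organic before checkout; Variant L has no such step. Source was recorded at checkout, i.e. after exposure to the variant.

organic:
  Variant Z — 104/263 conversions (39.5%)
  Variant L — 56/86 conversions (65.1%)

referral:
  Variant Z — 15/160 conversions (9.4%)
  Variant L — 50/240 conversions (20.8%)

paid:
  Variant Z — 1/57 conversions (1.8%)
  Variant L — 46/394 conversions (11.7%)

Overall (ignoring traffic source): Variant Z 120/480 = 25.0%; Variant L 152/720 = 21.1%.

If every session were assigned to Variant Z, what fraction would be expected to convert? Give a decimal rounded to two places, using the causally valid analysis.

0.25

Variant L is higher inside every traffic source stratum but Variant Z is higher in aggregate. Whether to stratify depends on how traffic source relates to the variant.
The distribution of traffic source is itself part of what the variant does — it is an intermediate outcome. Holding it fixed would remove that part of the effect; the total effect is the pooled difference.
So P(outcome | do(Variant Z)) is just the pooled rate for Variant Z: 120/480 = 0.250.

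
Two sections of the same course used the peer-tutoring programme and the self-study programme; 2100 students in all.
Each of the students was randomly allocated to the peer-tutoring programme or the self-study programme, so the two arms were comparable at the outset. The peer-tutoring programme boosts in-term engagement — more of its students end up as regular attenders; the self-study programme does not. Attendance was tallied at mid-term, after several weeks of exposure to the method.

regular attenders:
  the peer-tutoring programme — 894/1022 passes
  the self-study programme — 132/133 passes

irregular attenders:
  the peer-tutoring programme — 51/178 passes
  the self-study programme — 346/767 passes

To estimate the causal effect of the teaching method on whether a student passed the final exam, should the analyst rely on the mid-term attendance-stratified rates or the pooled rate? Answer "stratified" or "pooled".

pooled

Stratifying would compare teaching methods among students the teaching methods themselves sorted into mid-term attendance groups — a form of selection on an intermediate. The unconditioned pooled rates give the total causal effect.
Pooled: the peer-tutoring programme 78.8% vs the self-study programme 53.1%; the peer-tutoring programme is higher overall.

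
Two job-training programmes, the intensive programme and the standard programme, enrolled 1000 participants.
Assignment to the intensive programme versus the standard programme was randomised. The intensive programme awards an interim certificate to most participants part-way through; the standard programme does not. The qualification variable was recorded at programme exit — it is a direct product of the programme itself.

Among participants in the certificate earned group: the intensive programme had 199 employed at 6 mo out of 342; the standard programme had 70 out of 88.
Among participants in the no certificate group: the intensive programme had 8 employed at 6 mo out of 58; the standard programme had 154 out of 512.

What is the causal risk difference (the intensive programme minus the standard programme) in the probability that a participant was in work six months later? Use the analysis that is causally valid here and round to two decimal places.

+0.14

The stratified and pooled comparisons disagree (the standard programme wins within each qualification attained during the programme; the intensive programme wins overall), so the answer turns on the causal role of qualification attained during the programme.
Because the programme influences qualification attained during the programme, qualification attained during the programme is a post-treatment mediator, not a confounder. Stratifying on it would bias the estimate; the causal effect is the crude pooled difference.
The causal difference is the pooled difference: 0.517 − 0.373 = +0.144.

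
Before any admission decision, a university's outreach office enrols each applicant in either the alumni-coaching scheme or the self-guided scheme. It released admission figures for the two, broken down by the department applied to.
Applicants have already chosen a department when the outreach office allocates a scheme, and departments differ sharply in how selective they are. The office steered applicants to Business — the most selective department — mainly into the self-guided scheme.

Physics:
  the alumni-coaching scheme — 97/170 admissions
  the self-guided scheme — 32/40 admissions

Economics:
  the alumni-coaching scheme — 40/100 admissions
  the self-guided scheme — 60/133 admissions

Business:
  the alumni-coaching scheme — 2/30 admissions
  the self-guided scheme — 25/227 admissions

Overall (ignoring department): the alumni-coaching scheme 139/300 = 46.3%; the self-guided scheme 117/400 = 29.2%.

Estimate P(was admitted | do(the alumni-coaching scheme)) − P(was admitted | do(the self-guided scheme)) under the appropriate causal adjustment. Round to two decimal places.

The stratified and pooled comparisons disagree (the self-guided scheme wins within each department; the alumni-coaching scheme wins overall), so the answer turns on the causal role of department.
Department satisfies the back-door criterion: it is not a descendant of the outreach scheme, and it blocks the spurious path from outreach scheme to outcome. Adjusting for it (i.e., using the within-department rates) gives the causal effect.
Adjusting over the population distribution of department: 0.300·(0.571−0.800) + 0.333·(0.400−0.451) + 0.367·(0.067−0.110) = -0.102.

-0.10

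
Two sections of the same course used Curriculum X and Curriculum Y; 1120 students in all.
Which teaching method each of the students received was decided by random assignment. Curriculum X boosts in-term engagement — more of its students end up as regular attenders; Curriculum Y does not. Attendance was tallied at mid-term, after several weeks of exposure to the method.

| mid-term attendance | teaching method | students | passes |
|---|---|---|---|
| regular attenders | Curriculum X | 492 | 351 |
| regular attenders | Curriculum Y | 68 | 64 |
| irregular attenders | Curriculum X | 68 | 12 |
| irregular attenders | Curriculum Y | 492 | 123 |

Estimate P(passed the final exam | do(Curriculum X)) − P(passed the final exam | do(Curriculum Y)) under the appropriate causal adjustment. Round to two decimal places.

+0.31

Curriculum Y is higher inside every mid-term attendance stratum but Curriculum X is higher in aggregate. Whether to stratify depends on how mid-term attendance relates to the teaching method.
The distribution of mid-term attendance is itself part of what the teaching method does — it is an intermediate outcome. Holding it fixed would remove that part of the effect; the total effect is the pooled difference.
The causal difference is the pooled difference: 0.648 − 0.334 = +0.314.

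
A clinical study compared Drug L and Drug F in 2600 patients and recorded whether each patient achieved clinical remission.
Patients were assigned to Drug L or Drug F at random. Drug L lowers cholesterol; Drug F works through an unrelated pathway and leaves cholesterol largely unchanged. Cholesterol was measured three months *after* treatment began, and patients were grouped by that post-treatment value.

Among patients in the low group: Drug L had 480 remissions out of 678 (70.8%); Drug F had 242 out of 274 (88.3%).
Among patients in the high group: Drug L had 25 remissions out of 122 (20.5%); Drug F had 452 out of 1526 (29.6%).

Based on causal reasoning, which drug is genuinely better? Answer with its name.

The stratified and pooled comparisons disagree (Drug F wins within each cholesterol; Drug L wins overall), so the answer turns on the causal role of cholesterol.
Because the drug influences cholesterol, cholesterol is a post-treatment mediator, not a confounder. Stratifying on it would bias the estimate; the causal effect is the crude pooled difference.
Pooled: Drug L 63.1% vs Drug F 38.6%; Drug L is higher overall.

Drug L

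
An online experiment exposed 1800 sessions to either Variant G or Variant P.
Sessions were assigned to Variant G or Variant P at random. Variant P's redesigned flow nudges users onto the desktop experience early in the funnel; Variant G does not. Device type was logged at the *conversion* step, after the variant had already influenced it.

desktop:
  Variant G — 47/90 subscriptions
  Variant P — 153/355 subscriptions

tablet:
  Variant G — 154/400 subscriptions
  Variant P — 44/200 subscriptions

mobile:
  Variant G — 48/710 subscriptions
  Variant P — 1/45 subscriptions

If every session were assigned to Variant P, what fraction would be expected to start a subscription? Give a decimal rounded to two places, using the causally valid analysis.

Device type lies on the pathway variant → device type → outcome, so adjusting for it blocks the indirect effect. For the total causal effect of variant, use the unadjusted pooled rates.
So P(outcome | do(Variant P)) is just the pooled rate for Variant P: 198/600 = 0.330.

0.33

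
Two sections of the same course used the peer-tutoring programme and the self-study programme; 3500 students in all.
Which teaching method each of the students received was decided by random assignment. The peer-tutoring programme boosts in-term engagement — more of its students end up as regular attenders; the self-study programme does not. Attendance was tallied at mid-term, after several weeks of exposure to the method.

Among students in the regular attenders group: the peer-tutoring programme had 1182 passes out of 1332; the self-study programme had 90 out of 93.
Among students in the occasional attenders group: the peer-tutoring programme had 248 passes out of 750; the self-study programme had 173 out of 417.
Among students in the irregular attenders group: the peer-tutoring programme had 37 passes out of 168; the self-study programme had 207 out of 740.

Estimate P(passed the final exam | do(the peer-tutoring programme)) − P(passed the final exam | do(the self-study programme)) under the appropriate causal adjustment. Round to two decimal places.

+0.28

Because the teaching method influences mid-term attendance, mid-term attendance is a post-treatment mediator, not a confounder. Stratifying on it would bias the estimate; the causal effect is the crude pooled difference.
The causal difference is the pooled difference: 0.652 − 0.376 = +0.276.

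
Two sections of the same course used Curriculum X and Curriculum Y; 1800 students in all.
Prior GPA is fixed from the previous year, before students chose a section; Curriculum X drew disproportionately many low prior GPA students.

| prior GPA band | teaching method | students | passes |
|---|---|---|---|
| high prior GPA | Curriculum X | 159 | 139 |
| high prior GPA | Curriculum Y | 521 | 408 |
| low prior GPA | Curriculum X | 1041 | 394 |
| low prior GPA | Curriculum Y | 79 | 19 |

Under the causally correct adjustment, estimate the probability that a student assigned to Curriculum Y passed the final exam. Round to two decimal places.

0.45

Within every prior GPA band level Curriculum X has the higher rate, yet pooled Curriculum Y does — Simpson's reversal.
Since prior GPA band is a pre-existing factor (not a product of the teaching method) and it affects the outcome on its own, it is a confounder. The stratified rates, not the pooled rate, identify the causal effect.
Standardising Curriculum Y to the population prior GPA band mix: 0.378·408/521 + 0.622·19/79 = 0.445.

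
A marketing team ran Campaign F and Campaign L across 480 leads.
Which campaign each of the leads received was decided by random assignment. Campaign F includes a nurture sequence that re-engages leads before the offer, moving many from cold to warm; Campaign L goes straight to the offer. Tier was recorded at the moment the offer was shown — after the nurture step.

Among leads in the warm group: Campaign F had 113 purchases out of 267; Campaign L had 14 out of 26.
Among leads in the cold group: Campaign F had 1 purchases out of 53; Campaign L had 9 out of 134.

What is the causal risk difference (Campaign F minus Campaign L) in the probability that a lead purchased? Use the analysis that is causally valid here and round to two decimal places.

The stratified and pooled comparisons disagree (Campaign L wins within each engagement tier; Campaign F wins overall), so the answer turns on the causal role of engagement tier.
Because the campaign influences engagement tier, engagement tier is a post-treatment mediator, not a confounder. Stratifying on it would bias the estimate; the causal effect is the crude pooled difference.
The causal difference is the pooled difference: 0.356 − 0.144 = +0.212.

+0.21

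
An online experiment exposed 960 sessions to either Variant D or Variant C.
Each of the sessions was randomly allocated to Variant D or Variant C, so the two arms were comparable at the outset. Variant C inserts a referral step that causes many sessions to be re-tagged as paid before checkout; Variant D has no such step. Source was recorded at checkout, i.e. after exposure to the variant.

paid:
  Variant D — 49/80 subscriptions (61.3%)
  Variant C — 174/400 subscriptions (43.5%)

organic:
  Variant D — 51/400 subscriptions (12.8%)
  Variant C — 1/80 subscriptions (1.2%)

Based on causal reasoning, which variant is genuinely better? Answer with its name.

Traffic source lies on the pathway variant → traffic source → outcome, so adjusting for it blocks the indirect effect. For the total causal effect of variant, use the unadjusted pooled rates.
Pooled: Variant D 20.8% vs Variant C 36.5%; Variant C is higher overall.

Variant C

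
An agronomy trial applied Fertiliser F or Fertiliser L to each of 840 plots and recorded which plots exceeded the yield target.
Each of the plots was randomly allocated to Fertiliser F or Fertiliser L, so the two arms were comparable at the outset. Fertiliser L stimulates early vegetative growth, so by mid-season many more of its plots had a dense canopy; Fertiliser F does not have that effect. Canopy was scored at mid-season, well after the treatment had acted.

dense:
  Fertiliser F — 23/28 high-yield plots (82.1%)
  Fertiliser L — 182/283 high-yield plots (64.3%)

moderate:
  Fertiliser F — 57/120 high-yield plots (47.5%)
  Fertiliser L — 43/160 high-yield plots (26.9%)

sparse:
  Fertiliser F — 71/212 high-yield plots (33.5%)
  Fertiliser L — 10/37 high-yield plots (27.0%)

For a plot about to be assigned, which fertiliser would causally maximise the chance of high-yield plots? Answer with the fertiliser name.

The mid-season canopy-specific comparison favours Fertiliser F throughout, but the pooled figures favour Fertiliser L. The question is whether to condition on mid-season canopy.
Mid-season canopy here is a post-treatment variable shaped by the fertiliser; conditioning on it would introduce bias rather than remove it. The overall comparison is the causal one.
Pooled: Fertiliser F 41.9% vs Fertiliser L 49.0%; Fertiliser L is higher overall.

Fertiliser L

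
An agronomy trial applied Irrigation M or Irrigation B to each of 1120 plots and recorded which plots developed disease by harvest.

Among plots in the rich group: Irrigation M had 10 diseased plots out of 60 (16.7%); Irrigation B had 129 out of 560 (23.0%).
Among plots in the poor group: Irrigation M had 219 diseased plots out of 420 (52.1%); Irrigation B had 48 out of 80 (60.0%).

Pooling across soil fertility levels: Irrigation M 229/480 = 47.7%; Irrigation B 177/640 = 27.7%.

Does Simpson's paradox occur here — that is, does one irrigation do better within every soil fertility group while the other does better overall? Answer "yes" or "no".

Within each soil fertility level (rich 16.7% vs 23.0%; poor 52.1% vs 60.0%), Irrigation M has the lower rate every time. Pooled: 47.7% vs 27.7% — Irrigation B has the lower rate overall. The two comparisons disagree.

yes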